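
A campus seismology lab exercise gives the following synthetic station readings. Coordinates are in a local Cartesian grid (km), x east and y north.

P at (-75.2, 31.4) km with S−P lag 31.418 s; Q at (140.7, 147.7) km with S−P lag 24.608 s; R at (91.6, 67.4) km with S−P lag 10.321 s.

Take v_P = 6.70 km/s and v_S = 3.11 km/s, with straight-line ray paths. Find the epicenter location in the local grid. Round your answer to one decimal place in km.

Distance from S−P lag: d = Δt · v_P v_S / (v_P − v_S) = Δt · (6.70·3.11)/(6.70−3.11) ≈ 5.8042·Δt.
So d_P = 182.36, d_Q = 142.83, d_R = 59.90 km.
Circle about each station: (x + 75.2)² + (y − 31.4)² = 182.36²; (x − 140.7)² + (y − 147.7)² = 142.83²; (x − 91.6)² + (y − 67.4)² = 59.90².
Subtracting the P equation from the Q and R equations removes the quadratic terms:
431.8 x + 232.6 y = 47825.54
333.6 x + 72.0 y = 35959.48
Solving the 2×2 system: x ≈ 105.8, y ≈ 9.2 km.

(105.8, 9.2)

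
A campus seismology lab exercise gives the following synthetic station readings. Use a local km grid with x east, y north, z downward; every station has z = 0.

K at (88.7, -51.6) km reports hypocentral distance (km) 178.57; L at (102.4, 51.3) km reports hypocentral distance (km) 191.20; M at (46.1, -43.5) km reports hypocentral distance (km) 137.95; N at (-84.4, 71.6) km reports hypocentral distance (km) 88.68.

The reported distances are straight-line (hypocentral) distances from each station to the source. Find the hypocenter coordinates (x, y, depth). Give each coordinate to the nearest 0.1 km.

Each station gives a sphere (x−x_i)² + (y−y_i)² + z² = d_i² (stations at z=0).
Subtracting the K sphere from L and M: z² cancels, leaving linear equations in x and y:
27.4 x + 205.8 y = -2083.00
-85.2 x + 16.2 y = 6344.25
Solving: x ≈ -74.502, y ≈ -0.202 km (keep extra digits for the depth step; rounded: -74.5, -0.2).
Then from the K sphere: z² = 178.57² − (x − 88.7)² − (y + 51.6)² with x = -74.502, y = -0.202, so z ≈ 51.094 ≈ 51.1 km.

(-74.5, -0.2, 51.1)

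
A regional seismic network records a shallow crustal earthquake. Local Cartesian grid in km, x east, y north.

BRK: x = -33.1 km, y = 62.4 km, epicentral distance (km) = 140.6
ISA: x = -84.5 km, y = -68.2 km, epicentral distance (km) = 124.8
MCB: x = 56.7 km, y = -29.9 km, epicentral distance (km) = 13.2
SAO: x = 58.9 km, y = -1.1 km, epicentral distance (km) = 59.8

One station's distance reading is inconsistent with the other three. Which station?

Solve using three stations at a time. Using BRK, ISA, SAO (subtract circle equations pairwise → linear system) gives (x, y) ≈ (39.9, -57.8).
Distances from that point to each station vs reported:
  BRK: calculated 140.6 vs reported 140.6 → residual 0.0 km
  ISA: calculated 124.8 vs reported 124.8 → residual 0.0 km
  MCB: calculated 32.6 vs reported 13.2 → residual 19.4 km
  SAO: calculated 59.8 vs reported 59.8 → residual 0.0 km
BRK, ISA, SAO are mutually consistent (residuals ≈ 0); MCB is off by 19.4 km.

MCB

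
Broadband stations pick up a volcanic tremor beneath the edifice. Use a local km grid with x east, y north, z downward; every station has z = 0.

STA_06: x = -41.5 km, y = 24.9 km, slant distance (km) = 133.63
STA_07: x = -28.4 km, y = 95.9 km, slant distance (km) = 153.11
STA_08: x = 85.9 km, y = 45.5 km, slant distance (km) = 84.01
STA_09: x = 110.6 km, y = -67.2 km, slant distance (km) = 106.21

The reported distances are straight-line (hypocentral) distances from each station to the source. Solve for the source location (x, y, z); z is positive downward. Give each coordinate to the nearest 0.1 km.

Each station gives a sphere (x−x_i)² + (y−y_i)² + z² = d_i² (stations at z=0).
Subtracting the STA_06 sphere from STA_07 and STA_08: z² cancels, leaving linear equations in x and y:
26.2 x + 142.0 y = 2075.41
254.8 x + 41.2 y = 17906.10
Solving: x ≈ 70.000, y ≈ 1.700 km (keep extra digits for the depth step; rounded: 70.0, 1.7).
Then from the STA_06 sphere: z² = 133.63² − (x + 41.5)² − (y − 24.9)² with x = 70.000, y = 1.700, so z ≈ 69.903 ≈ 69.9 km.
Check against STA_09 (with the unrounded solution): distance 106.22 ≈ 106.21 km. ✓

x ≈ 70.0 km, y ≈ 1.7 km, depth ≈ 69.9 km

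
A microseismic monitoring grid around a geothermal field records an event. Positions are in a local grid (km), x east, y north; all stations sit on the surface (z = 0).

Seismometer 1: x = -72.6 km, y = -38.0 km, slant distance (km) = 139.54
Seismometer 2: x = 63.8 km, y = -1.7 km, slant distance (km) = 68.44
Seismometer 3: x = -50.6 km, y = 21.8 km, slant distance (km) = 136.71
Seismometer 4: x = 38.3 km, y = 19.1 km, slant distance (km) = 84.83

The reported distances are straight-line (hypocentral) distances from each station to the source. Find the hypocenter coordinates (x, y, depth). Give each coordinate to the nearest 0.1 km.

Each station gives a sphere (x−x_i)² + (y−y_i)² + z² = d_i² (stations at z=0).
Subtracting the Seismometer 1 sphere from Seismometer 2 and Seismometer 3: z² cancels, leaving linear equations in x and y:
272.8 x + 72.6 y = 12145.95
44.0 x + 119.6 y = -2897.37
Solving: x ≈ 56.502, y ≈ -45.012 km (keep extra digits for the depth step; rounded: 56.5, -45.0).
Then from the Seismometer 1 sphere: z² = 139.54² − (x + 72.6)² − (y + 38.0)² with x = 56.502, y = -45.012, so z ≈ 52.487 ≈ 52.5 km.
Check against Seismometer 4 (with the unrounded solution): distance 84.83 ≈ 84.83 km. ✓

x ≈ 56.5 km, y ≈ -45.0 km, depth ≈ 52.5 km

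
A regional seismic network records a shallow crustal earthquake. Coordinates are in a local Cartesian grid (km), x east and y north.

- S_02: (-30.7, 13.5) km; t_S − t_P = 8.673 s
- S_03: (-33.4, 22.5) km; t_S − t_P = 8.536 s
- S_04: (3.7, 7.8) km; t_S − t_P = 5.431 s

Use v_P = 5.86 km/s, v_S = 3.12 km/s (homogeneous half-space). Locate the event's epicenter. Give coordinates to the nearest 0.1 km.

x ≈ 20.9 km, y ≈ 39.7 km

Distance from S−P lag: d = Δt · v_P v_S / (v_P − v_S) = Δt · (5.86·3.12)/(5.86−3.12) ≈ 6.6727·Δt.
So d_S_02 = 57.87, d_S_03 = 56.96, d_S_04 = 36.24 km.
Circle about each station: (x + 30.7)² + (y − 13.5)² = 57.87²; (x + 33.4)² + (y − 22.5)² = 56.96²; (x − 3.7)² + (y − 7.8)² = 36.24².
Subtracting pairs of circle equations eliminates x²+y² and gives linear equations (the radical axes):
-5.4 x + 18.0 y = 601.57
68.8 x − 11.4 y = 985.39
Solving the 2×2 system: x ≈ 20.9, y ≈ 39.7 km.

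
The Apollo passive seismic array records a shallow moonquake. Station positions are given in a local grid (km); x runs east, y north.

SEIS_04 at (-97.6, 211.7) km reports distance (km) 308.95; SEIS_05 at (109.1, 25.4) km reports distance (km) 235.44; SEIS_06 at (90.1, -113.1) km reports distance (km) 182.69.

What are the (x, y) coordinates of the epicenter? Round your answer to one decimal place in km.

Circle about each station: (x + 97.6)² + (y − 211.7)² = 308.95²; (x − 109.1)² + (y − 25.4)² = 235.44²; (x − 90.1)² + (y + 113.1)² = 182.69².
Subtracting the SEIS_04 equation from the SEIS_05 and SEIS_06 equations removes the quadratic terms:
413.4 x − 372.6 y = -1776.57
375.4 x − 649.6 y = 28641.44
Solving the 2×2 system: x ≈ -91.9, y ≈ -97.2 km.

-91.9 km east, -97.2 km north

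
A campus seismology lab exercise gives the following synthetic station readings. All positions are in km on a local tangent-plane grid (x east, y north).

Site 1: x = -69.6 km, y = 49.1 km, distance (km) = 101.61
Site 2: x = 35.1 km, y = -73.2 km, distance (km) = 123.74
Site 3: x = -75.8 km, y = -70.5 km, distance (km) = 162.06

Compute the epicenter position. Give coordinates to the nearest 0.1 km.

Circle about each station: (x + 69.6)² + (y − 49.1)² = 101.61²; (x − 35.1)² + (y + 73.2)² = 123.74²; (x + 75.8)² + (y + 70.5)² = 162.06².
Subtracting the Site 1 equation from the Site 2 and Site 3 equations removes the quadratic terms:
209.4 x − 244.6 y = -5651.72
-12.4 x − 239.2 y = -12477.93
Solving the 2×2 system: x ≈ 32.0, y ≈ 50.5 km.

(32.0, 50.5)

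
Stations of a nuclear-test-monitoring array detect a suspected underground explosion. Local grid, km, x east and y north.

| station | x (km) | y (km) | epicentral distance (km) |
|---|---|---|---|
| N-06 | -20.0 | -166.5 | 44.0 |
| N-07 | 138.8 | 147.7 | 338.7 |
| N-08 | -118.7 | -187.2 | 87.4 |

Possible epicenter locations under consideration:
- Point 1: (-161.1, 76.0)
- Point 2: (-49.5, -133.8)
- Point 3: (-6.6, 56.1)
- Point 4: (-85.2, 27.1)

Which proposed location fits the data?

Point 2

For each candidate, compare |candidate − station| to the reported distance:
Point 1: residuals N-06 236.6, N-07 30.3, N-08 179.2 → max 236.6 km
Point 2: residuals N-06 0.0, N-07 0.0, N-08 0.0 → max 0.0 km
Point 3: residuals N-06 179.0, N-07 166.9, N-08 180.5 → max 180.5 km
Point 4: residuals N-06 160.3, N-07 84.3, N-08 129.5 → max 160.3 km
Only Point 2 has all residuals ≈ 0.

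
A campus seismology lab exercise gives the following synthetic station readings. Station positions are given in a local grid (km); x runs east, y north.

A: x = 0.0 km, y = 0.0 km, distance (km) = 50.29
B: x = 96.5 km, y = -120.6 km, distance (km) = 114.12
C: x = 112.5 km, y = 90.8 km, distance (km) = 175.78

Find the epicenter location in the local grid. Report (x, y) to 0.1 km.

(7.0, -49.8)

Circle about each station: x² + y² = 50.29²; (x − 96.5)² + (y + 120.6)² = 114.12²; (x − 112.5)² + (y − 90.8)² = 175.78².
Subtracting the A equation from the B and C equations removes the quadratic terms:
193.0 x − 241.2 y = 13362.32
225.0 x + 181.6 y = -7468.63
Solving the 2×2 system: x ≈ 7.0, y ≈ -49.8 km.
Check against A (with the unrounded x, y): √(x²+y²) = 50.29 ≈ 50.29 km. ✓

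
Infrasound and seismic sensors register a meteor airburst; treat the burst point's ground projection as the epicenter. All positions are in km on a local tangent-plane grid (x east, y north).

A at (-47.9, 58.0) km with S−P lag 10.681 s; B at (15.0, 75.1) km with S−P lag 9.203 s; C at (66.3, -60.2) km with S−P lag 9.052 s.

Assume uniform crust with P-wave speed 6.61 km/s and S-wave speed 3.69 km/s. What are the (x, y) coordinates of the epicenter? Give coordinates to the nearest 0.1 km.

(18.4, -1.7)

Distance from S−P lag: d = Δt · v_P v_S / (v_P − v_S) = Δt · (6.61·3.69)/(6.61−3.69) ≈ 8.3530·Δt.
So d_A = 89.22, d_B = 76.87, d_C = 75.61 km.
Circle about each station: (x + 47.9)² + (y − 58.0)² = 89.22²; (x − 15.0)² + (y − 75.1)² = 76.87²; (x − 66.3)² + (y + 60.2)² = 75.61².
Subtracting the A equation from the B and C equations removes the quadratic terms:
125.8 x + 34.2 y = 2257.81
228.4 x − 236.4 y = 4604.66
Solving the 2×2 system: x ≈ 18.4, y ≈ -1.7 km.
Check against A (with the unrounded x, y): √((x + 47.9)²+(y − 58.0)²) = 89.22 ≈ 89.22 km. ✓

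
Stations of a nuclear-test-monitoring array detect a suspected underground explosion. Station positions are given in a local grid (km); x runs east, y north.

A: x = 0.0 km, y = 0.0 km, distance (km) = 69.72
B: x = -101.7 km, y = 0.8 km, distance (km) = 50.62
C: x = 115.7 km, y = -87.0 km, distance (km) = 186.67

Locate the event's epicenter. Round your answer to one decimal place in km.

Circle about each station: x² + y² = 69.72²; (x + 101.7)² + (y − 0.8)² = 50.62²; (x − 115.7)² + (y + 87.0)² = 186.67².
Subtracting the A equation from the B and C equations removes the quadratic terms:
-203.4 x + 1.6 y = 12642.02
231.4 x − 174.0 y = -9029.32
Solving the 2×2 system: x ≈ -62.4, y ≈ -31.1 km.

-62.4 km east, -31.1 km north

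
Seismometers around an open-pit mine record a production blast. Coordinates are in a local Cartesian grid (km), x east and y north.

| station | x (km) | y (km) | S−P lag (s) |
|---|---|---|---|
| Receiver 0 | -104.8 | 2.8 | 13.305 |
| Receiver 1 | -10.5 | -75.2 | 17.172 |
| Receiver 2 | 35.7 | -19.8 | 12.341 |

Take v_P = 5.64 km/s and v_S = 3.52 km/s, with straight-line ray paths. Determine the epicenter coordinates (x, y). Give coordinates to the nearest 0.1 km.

x ≈ -11.7 km, y ≈ 85.6 km

Distance from S−P lag: d = Δt · v_P v_S / (v_P − v_S) = Δt · (5.64·3.52)/(5.64−3.52) ≈ 9.3645·Δt.
So d_Receiver 0 = 124.60, d_Receiver 1 = 160.81, d_Receiver 2 = 115.57 km.
Circle about each station: (x + 104.8)² + (y − 2.8)² = 124.60²; (x + 10.5)² + (y + 75.2)² = 160.81²; (x − 35.7)² + (y + 19.8)² = 115.57².
Subtracting the Receiver 0 equation from the Receiver 1 and Receiver 2 equations removes the quadratic terms:
188.6 x − 156.0 y = -15560.29
281.0 x − 45.2 y = -7155.61
Solving the 2×2 system: x ≈ -11.7, y ≈ 85.6 km.
Check against Receiver 0 (with the unrounded x, y): √((x + 104.8)²+(y − 2.8)²) = 124.60 ≈ 124.60 km. ✓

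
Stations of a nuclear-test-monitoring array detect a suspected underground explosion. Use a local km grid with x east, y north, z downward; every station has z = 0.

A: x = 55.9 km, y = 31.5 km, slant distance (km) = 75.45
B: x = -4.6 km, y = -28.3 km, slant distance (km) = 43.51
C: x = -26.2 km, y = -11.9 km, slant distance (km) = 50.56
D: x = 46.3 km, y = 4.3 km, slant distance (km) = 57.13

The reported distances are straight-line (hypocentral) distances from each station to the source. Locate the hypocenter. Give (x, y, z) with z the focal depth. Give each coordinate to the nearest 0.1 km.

x ≈ 6.8 km, y ≈ -11.1 km, depth ≈ 38.3 km

Each station gives a sphere (x−x_i)² + (y−y_i)² + z² = d_i² (stations at z=0).
Subtracting the A sphere from B and C: z² cancels, leaving linear equations in x and y:
-121.0 x − 119.6 y = 504.57
-164.2 x − 86.8 y = -152.62
Solving: x ≈ 6.792, y ≈ -11.091 km (keep extra digits for the depth step; rounded: 6.8, -11.1).
Then from the A sphere: z² = 75.45² − (x − 55.9)² − (y − 31.5)² with x = 6.792, y = -11.091, so z ≈ 38.303 ≈ 38.3 km.
Check against D (with the unrounded solution): distance 57.14 ≈ 57.13 km. ✓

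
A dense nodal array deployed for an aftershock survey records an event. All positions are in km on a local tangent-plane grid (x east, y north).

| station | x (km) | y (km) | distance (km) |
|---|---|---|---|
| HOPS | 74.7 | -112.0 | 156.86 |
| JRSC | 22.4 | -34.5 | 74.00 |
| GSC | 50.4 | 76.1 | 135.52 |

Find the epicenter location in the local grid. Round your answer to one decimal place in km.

-49.2 km east, -15.8 km north

Circle about each station: (x − 74.7)² + (y + 112.0)² = 156.86²; (x − 22.4)² + (y + 34.5)² = 74.00²; (x − 50.4)² + (y − 76.1)² = 135.52².
Subtracting pairs of circle equations eliminates x²+y² and gives linear equations (the radical axes):
-104.6 x + 155.0 y = 2696.98
-48.6 x + 376.2 y = -3553.33
Solving the 2×2 system: x ≈ -49.2, y ≈ -15.8 km.
Check against HOPS (with the unrounded x, y): √((x − 74.7)²+(y + 112.0)²) = 156.86 ≈ 156.86 km. ✓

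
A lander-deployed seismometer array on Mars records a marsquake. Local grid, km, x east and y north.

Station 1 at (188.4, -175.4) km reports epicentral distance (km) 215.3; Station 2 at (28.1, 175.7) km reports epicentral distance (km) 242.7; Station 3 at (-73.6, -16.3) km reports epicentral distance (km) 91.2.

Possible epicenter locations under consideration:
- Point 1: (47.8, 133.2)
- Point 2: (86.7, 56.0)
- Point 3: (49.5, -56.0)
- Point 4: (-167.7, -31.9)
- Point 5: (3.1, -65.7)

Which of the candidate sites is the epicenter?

For each candidate, compare |candidate − station| to the reported distance:
Point 1: residuals Station 1 123.8, Station 2 195.9, Station 3 101.4 → max 195.9 km
Point 2: residuals Station 1 37.5, Station 2 109.4, Station 3 84.7 → max 109.4 km
Point 3: residuals Station 1 32.1, Station 2 10.0, Station 3 38.1 → max 38.1 km
Point 4: residuals Station 1 168.6, Station 2 42.7, Station 3 4.2 → max 168.6 km
Point 5: residuals Station 1 0.0, Station 2 0.0, Station 3 0.0 → max 0.0 km
Only Point 5 has all residuals ≈ 0.

Point 5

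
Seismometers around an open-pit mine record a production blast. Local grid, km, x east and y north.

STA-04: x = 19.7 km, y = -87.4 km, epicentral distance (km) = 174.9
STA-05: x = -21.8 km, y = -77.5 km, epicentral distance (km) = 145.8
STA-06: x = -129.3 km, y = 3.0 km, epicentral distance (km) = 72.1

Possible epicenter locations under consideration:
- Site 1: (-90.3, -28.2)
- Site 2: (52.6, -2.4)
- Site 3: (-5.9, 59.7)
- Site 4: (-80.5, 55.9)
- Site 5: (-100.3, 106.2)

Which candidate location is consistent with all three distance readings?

For each candidate, compare |candidate − station| to the reported distance:
Site 1: residuals STA-04 50.0, STA-05 61.4, STA-06 22.2 → max 61.4 km
Site 2: residuals STA-04 83.8, STA-05 40.1, STA-06 109.9 → max 109.9 km
Site 3: residuals STA-04 25.6, STA-05 7.7, STA-06 63.7 → max 63.7 km
Site 4: residuals STA-04 0.0, STA-05 0.1, STA-06 0.1 → max 0.1 km
Site 5: residuals STA-04 52.9, STA-05 54.0, STA-06 35.1 → max 54.0 km
Only Site 4 has all residuals ≈ 0.

Site 4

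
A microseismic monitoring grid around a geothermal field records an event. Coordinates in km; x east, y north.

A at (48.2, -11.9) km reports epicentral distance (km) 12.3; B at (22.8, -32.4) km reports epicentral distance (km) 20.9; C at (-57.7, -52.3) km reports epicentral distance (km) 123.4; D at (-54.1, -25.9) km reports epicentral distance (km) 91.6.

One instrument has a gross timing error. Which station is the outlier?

Solve using three stations at a time. Using A, B, D (subtract circle equations pairwise → linear system) gives (x, y) ≈ (37.1, -17.1).
Distances from that point to each station vs reported:
  A: calculated 12.3 vs reported 12.3 → residual 0.0 km
  B: calculated 20.9 vs reported 20.9 → residual 0.0 km
  C: calculated 101.1 vs reported 123.4 → residual 22.3 km
  D: calculated 91.6 vs reported 91.6 → residual 0.0 km
A, B, D are mutually consistent (residuals ≈ 0); C is off by 22.3 km.

C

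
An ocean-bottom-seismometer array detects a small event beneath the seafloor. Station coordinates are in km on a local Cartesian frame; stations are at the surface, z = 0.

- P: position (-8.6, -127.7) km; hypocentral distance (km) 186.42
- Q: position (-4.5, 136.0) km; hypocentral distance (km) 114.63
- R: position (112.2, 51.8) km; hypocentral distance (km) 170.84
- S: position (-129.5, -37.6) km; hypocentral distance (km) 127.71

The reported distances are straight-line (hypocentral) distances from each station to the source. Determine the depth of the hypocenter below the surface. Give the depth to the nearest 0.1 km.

Each station gives a sphere (x−x_i)² + (y−y_i)² + z² = d_i² (stations at z=0).
Subtracting the P sphere from Q and R: z² cancels, leaving linear equations in x and y:
8.2 x + 527.4 y = 23747.38
241.6 x + 359.0 y = 4456.94
Solving: x ≈ -49.606, y ≈ 45.799 km (keep extra digits for the depth step; rounded: -49.6, 45.8).
Then from the P sphere: z² = 186.42² − (x + 8.6)² − (y + 127.7)² with x = -49.606, y = 45.799, so z ≈ 54.489 ≈ 54.5 km.
Check against S (with the unrounded solution): distance 127.70 ≈ 127.71 km. ✓

z ≈ 54.5 km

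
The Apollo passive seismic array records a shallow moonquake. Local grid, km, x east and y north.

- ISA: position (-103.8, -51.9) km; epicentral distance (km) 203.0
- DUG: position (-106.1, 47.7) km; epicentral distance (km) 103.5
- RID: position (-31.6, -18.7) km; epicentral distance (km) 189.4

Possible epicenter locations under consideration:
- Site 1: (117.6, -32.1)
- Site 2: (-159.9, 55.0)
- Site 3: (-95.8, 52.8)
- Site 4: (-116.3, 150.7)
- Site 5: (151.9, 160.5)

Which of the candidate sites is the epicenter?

Site 4

For each candidate, compare |candidate − station| to the reported distance:
Site 1: residuals ISA 19.3, DUG 134.0, RID 39.6 → max 134.0 km
Site 2: residuals ISA 82.3, DUG 49.2, RID 41.4 → max 82.3 km
Site 3: residuals ISA 98.0, DUG 92.0, RID 93.3 → max 98.0 km
Site 4: residuals ISA 0.0, DUG 0.0, RID 0.0 → max 0.0 km
Site 5: residuals ISA 129.4, DUG 178.1, RID 67.1 → max 178.1 km
Only Site 4 has all residuals ≈ 0.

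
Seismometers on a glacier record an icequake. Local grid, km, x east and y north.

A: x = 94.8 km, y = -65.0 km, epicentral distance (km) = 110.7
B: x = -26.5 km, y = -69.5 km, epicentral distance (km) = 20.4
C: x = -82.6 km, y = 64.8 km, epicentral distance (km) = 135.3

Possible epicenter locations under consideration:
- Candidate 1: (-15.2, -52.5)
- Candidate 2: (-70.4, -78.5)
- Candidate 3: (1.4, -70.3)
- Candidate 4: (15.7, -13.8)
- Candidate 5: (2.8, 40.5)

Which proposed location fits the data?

Candidate 1

For each candidate, compare |candidate − station| to the reported distance:
Candidate 1: residuals A 0.0, B 0.0, C 0.0 → max 0.0 km
Candidate 2: residuals A 55.1, B 24.4, C 8.5 → max 55.1 km
Candidate 3: residuals A 17.1, B 7.5, C 23.8 → max 23.8 km
Candidate 4: residuals A 16.5, B 49.5, C 9.4 → max 49.5 km
Candidate 5: residuals A 29.3, B 93.4, C 46.5 → max 93.4 km
Only Candidate 1 has all residuals ≈ 0.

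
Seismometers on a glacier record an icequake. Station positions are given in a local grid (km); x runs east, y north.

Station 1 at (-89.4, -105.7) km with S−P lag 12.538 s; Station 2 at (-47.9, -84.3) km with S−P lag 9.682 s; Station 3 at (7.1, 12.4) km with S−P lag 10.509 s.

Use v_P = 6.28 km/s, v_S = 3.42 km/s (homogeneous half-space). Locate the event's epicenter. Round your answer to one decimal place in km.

-67.2 km east, -14.2 km north

Distance from S−P lag: d = Δt · v_P v_S / (v_P − v_S) = Δt · (6.28·3.42)/(6.28−3.42) ≈ 7.5097·Δt.
So d_Station 1 = 94.16, d_Station 2 = 72.71, d_Station 3 = 78.92 km.
Circle about each station: (x + 89.4)² + (y + 105.7)² = 94.16²; (x + 47.9)² + (y + 84.3)² = 72.71²; (x − 7.1)² + (y − 12.4)² = 78.92².
Subtracting the Station 1 equation from the Station 2 and Station 3 equations removes the quadratic terms:
83.0 x + 42.8 y = -6184.59
193.0 x + 236.2 y = -16322.94
Solving the 2×2 system: x ≈ -67.2, y ≈ -14.2 km.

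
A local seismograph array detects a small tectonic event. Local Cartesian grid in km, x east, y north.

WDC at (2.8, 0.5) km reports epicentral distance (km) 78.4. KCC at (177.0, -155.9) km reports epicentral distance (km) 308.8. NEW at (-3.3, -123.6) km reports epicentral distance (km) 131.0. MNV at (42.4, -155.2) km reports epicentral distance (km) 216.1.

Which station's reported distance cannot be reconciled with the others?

NEW

Solve using three stations at a time. Using WDC, KCC, MNV (subtract circle equations pairwise → linear system) gives (x, y) ≈ (-70.1, 29.3).
Distances from that point to each station vs reported:
  WDC: calculated 78.4 vs reported 78.4 → residual 0.0 km
  KCC: calculated 308.8 vs reported 308.8 → residual 0.0 km
  NEW: calculated 166.9 vs reported 131.0 → residual 35.9 km
  MNV: calculated 216.1 vs reported 216.1 → residual 0.0 km
WDC, KCC, MNV are mutually consistent (residuals ≈ 0); NEW is off by 35.9 km.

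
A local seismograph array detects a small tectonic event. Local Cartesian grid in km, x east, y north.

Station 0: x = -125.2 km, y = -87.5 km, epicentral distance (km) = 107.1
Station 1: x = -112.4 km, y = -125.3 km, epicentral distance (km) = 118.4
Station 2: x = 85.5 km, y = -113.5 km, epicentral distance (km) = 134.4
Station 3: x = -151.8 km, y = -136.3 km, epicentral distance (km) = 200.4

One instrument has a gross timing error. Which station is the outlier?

Solve using three stations at a time. Using Station 0, Station 1, Station 2 (subtract circle equations pairwise → linear system) gives (x, y) ≈ (-28.3, -42.0).
Distances from that point to each station vs reported:
  Station 0: calculated 107.0 vs reported 107.1 → residual 0.1 km
  Station 1: calculated 118.4 vs reported 118.4 → residual 0.0 km
  Station 2: calculated 134.4 vs reported 134.4 → residual 0.0 km
  Station 3: calculated 155.4 vs reported 200.4 → residual 45.0 km
Station 0, Station 1, Station 2 are mutually consistent (residuals ≈ 0); Station 3 is off by 45.0 km.

Station 3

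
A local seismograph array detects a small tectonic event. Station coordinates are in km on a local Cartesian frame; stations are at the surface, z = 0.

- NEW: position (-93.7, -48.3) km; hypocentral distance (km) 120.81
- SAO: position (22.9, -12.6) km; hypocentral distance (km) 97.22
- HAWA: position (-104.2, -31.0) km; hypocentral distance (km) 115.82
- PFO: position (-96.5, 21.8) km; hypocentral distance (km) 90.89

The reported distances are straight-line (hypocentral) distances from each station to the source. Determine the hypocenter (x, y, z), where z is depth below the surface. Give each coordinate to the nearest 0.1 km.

x ≈ -33.2 km, y ≈ 34.4 km, depth ≈ 64.0 km

Each station gives a sphere (x−x_i)² + (y−y_i)² + z² = d_i² (stations at z=0).
Subtracting the NEW sphere from SAO and HAWA: z² cancels, leaving linear equations in x and y:
233.2 x + 71.4 y = -5286.08
-21.0 x + 34.6 y = 1886.84
Solving: x ≈ -33.196, y ≈ 34.385 km (keep extra digits for the depth step; rounded: -33.2, 34.4).
Then from the NEW sphere: z² = 120.81² − (x + 93.7)² − (y + 48.3)² with x = -33.196, y = 34.385, so z ≈ 64.012 ≈ 64.0 km.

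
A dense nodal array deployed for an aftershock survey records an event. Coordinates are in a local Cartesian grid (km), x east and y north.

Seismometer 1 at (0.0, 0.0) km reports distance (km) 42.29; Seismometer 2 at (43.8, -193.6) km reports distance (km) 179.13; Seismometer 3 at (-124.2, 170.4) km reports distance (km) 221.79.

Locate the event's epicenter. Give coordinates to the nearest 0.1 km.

Circle about each station: x² + y² = 42.29²; (x − 43.8)² + (y + 193.6)² = 179.13²; (x + 124.2)² + (y − 170.4)² = 221.79².
Subtracting the Seismometer 1 equation from the Seismometer 2 and Seismometer 3 equations removes the quadratic terms:
87.6 x − 387.2 y = 9100.29
-248.4 x + 340.8 y = -2940.56
Solving the 2×2 system: x ≈ -29.6, y ≈ -30.2 km.

x ≈ -29.6 km, y ≈ -30.2 km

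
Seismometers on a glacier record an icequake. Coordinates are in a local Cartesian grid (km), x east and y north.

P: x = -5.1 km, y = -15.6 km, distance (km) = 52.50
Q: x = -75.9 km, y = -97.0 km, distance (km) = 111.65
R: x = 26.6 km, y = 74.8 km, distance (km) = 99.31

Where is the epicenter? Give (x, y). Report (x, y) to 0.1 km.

-50.0 km east, 11.6 km north

Circle about each station: (x + 5.1)² + (y + 15.6)² = 52.50²; (x + 75.9)² + (y + 97.0)² = 111.65²; (x − 26.6)² + (y − 74.8)² = 99.31².
Subtracting the P equation from the Q and R equations removes the quadratic terms:
-141.6 x − 162.8 y = 5190.97
63.4 x + 180.8 y = -1073.00
Solving the 2×2 system: x ≈ -50.0, y ≈ 11.6 km.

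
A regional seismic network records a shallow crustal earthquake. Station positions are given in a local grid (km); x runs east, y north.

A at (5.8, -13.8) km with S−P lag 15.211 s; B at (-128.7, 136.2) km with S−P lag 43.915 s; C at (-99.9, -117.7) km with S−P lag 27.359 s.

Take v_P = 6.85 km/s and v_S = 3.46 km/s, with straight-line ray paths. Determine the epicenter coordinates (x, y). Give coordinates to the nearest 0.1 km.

Distance from S−P lag: d = Δt · v_P v_S / (v_P − v_S) = Δt · (6.85·3.46)/(6.85−3.46) ≈ 6.9914·Δt.
So d_A = 106.35, d_B = 307.03, d_C = 191.28 km.
Circle about each station: (x − 5.8)² + (y + 13.8)² = 106.35²; (x + 128.7)² + (y − 136.2)² = 307.03²; (x + 99.9)² + (y + 117.7)² = 191.28².
Subtracting pairs of circle equations eliminates x²+y² and gives linear equations (the radical axes):
-269.0 x + 300.0 y = -48067.05
-211.4 x − 207.8 y = -1668.50
Solving the 2×2 system: x ≈ 87.9, y ≈ -81.4 km.

x ≈ 87.9 km, y ≈ -81.4 km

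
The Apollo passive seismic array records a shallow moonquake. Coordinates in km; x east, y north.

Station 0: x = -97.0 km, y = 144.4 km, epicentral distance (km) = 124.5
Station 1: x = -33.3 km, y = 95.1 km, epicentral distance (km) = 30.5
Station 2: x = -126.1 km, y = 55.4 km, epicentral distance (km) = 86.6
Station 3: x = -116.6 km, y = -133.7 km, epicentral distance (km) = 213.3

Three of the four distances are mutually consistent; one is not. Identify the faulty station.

Station 0

Solve using three stations at a time. Using Station 1, Station 2, Station 3 (subtract circle equations pairwise → linear system) gives (x, y) ≈ (-40.1, 65.4).
Distances from that point to each station vs reported:
  Station 0: calculated 97.4 vs reported 124.5 → residual 27.1 km
  Station 1: calculated 30.5 vs reported 30.5 → residual 0.0 km
  Station 2: calculated 86.6 vs reported 86.6 → residual 0.0 km
  Station 3: calculated 213.3 vs reported 213.3 → residual 0.0 km
Station 1, Station 2, Station 3 are mutually consistent (residuals ≈ 0); Station 0 is off by 27.1 km.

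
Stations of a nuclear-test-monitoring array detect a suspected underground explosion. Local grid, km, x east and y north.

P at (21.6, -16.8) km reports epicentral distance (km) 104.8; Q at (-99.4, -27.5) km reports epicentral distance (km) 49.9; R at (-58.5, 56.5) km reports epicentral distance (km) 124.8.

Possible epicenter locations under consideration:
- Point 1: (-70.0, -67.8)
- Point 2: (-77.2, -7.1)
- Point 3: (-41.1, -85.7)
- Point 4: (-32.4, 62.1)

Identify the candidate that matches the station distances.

For each candidate, compare |candidate − station| to the reported distance:
Point 1: residuals P 0.0, Q 0.0, R 0.0 → max 0.0 km
Point 2: residuals P 5.5, Q 19.8, R 58.5 → max 58.5 km
Point 3: residuals P 11.6, Q 32.5, R 18.5 → max 32.5 km
Point 4: residuals P 9.2, Q 62.0, R 98.1 → max 98.1 km
Only Point 1 has all residuals ≈ 0.

Point 1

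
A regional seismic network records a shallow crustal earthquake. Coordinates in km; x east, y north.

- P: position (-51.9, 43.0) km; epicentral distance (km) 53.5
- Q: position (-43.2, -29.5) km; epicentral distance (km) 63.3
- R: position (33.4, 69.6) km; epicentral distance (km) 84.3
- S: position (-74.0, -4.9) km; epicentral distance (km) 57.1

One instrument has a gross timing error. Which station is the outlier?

Solve using three stations at a time. Using P, R, S (subtract circle equations pairwise → linear system) gives (x, y) ≈ (-17.2, 2.1).
Distances from that point to each station vs reported:
  P: calculated 53.6 vs reported 53.5 → residual 0.1 km
  Q: calculated 40.9 vs reported 63.3 → residual 22.4 km
  R: calculated 84.4 vs reported 84.3 → residual 0.1 km
  S: calculated 57.2 vs reported 57.1 → residual 0.1 km
P, R, S are mutually consistent (residuals ≈ 0); Q is off by 22.4 km.

Q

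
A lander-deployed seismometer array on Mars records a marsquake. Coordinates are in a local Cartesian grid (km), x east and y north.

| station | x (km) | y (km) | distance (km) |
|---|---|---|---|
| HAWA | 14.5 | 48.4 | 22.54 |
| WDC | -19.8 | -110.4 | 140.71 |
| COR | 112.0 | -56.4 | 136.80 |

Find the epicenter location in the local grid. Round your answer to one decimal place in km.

4.5 km east, 28.2 km north

Circle about each station: (x − 14.5)² + (y − 48.4)² = 22.54²; (x + 19.8)² + (y + 110.4)² = 140.71²; (x − 112.0)² + (y + 56.4)² = 136.80².
Subtracting pairs of circle equations eliminates x²+y² and gives linear equations (the radical axes):
-68.6 x − 317.6 y = -9263.86
195.0 x − 209.6 y = -5034.04
Solving the 2×2 system: x ≈ 4.5, y ≈ 28.2 km.
Check against HAWA (with the unrounded x, y): √((x − 14.5)²+(y − 48.4)²) = 22.54 ≈ 22.54 km. ✓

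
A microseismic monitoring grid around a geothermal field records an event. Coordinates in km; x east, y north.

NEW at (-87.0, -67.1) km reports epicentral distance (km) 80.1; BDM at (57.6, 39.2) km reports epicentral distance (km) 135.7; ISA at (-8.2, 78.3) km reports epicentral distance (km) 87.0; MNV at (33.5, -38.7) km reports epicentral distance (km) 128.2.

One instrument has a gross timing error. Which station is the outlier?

NEW

Solve using three stations at a time. Using BDM, ISA, MNV (subtract circle equations pairwise → linear system) gives (x, y) ≈ (-77.4, 25.6).
Distances from that point to each station vs reported:
  NEW: calculated 93.2 vs reported 80.1 → residual 13.1 km
  BDM: calculated 135.7 vs reported 135.7 → residual 0.0 km
  ISA: calculated 87.0 vs reported 87.0 → residual 0.0 km
  MNV: calculated 128.2 vs reported 128.2 → residual 0.0 km
BDM, ISA, MNV are mutually consistent (residuals ≈ 0); NEW is off by 13.1 km.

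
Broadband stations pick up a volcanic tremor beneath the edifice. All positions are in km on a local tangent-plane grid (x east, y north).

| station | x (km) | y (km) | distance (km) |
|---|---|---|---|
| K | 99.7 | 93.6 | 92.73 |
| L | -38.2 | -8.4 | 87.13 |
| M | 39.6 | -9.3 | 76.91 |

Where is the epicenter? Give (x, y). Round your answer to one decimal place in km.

x ≈ 12.3 km, y ≈ 62.6 km

Circle about each station: (x − 99.7)² + (y − 93.6)² = 92.73²; (x + 38.2)² + (y + 8.4)² = 87.13²; (x − 39.6)² + (y + 9.3)² = 76.91².
Subtracting the K equation from the L and M equations removes the quadratic terms:
-275.8 x − 204.0 y = -16164.03
-120.2 x − 205.8 y = -14362.70
Solving the 2×2 system: x ≈ 12.3, y ≈ 62.6 km.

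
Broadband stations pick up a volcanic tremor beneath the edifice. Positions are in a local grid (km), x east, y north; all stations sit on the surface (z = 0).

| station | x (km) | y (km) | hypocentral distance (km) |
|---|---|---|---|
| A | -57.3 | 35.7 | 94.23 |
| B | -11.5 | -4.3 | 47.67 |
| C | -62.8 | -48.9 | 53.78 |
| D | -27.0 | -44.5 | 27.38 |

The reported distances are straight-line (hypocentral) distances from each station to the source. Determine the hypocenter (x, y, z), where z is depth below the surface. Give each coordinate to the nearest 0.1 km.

(-15.2, -44.9, 24.7)

Each station gives a sphere (x−x_i)² + (y−y_i)² + z² = d_i² (stations at z=0).
Subtracting the A sphere from B and C: z² cancels, leaving linear equations in x and y:
91.6 x − 80.0 y = 2199.82
-11.0 x − 169.2 y = 7764.27
Solving: x ≈ -15.198, y ≈ -44.900 km (keep extra digits for the depth step; rounded: -15.2, -44.9).
Then from the A sphere: z² = 94.23² − (x + 57.3)² − (y − 35.7)² with x = -15.198, y = -44.900, so z ≈ 24.705 ≈ 24.7 km.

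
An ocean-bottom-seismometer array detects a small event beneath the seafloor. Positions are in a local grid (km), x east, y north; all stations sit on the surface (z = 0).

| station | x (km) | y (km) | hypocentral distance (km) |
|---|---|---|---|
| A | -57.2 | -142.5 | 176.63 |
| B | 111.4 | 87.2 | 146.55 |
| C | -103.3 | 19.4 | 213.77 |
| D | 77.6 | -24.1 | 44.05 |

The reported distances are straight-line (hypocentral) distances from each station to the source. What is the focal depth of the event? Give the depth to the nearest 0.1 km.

Each station gives a sphere (x−x_i)² + (y−y_i)² + z² = d_i² (stations at z=0).
Subtracting the A sphere from B and C: z² cancels, leaving linear equations in x and y:
337.2 x + 459.4 y = 6156.96
-92.2 x + 323.8 y = -27030.30
Solving: x ≈ 95.098, y ≈ -56.400 km (keep extra digits for the depth step; rounded: 95.1, -56.4).
Then from the A sphere: z² = 176.63² − (x + 57.2)² − (y + 142.5)² with x = 95.098, y = -56.400, so z ≈ 24.295 ≈ 24.3 km.

z ≈ 24.3 km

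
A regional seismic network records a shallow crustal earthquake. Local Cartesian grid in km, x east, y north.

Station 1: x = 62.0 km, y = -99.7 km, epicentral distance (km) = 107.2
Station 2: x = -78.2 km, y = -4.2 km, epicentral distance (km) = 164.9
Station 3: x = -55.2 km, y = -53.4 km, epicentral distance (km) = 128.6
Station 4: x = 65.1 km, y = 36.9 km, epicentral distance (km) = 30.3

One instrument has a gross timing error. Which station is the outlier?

Solve using three stations at a time. Using Station 1, Station 3, Station 4 (subtract circle equations pairwise → linear system) gives (x, y) ≈ (58.1, 7.4).
Distances from that point to each station vs reported:
  Station 1: calculated 107.2 vs reported 107.2 → residual 0.0 km
  Station 2: calculated 136.8 vs reported 164.9 → residual 28.1 km
  Station 3: calculated 128.6 vs reported 128.6 → residual 0.0 km
  Station 4: calculated 30.3 vs reported 30.3 → residual 0.0 km
Station 1, Station 3, Station 4 are mutually consistent (residuals ≈ 0); Station 2 is off by 28.1 km.

Station 2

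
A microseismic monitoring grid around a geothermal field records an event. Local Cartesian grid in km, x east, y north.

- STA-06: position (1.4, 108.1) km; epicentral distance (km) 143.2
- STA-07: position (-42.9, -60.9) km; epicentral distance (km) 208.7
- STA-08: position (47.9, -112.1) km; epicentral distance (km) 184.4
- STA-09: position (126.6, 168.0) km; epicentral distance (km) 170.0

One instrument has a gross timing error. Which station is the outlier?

STA-09

Solve using three stations at a time. Using STA-06, STA-07, STA-08 (subtract circle equations pairwise → linear system) gives (x, y) ≈ (132.9, 51.5).
Distances from that point to each station vs reported:
  STA-06: calculated 143.2 vs reported 143.2 → residual 0.0 km
  STA-07: calculated 208.7 vs reported 208.7 → residual 0.0 km
  STA-08: calculated 184.4 vs reported 184.4 → residual 0.0 km
  STA-09: calculated 116.7 vs reported 170.0 → residual 53.3 km
STA-06, STA-07, STA-08 are mutually consistent (residuals ≈ 0); STA-09 is off by 53.3 km.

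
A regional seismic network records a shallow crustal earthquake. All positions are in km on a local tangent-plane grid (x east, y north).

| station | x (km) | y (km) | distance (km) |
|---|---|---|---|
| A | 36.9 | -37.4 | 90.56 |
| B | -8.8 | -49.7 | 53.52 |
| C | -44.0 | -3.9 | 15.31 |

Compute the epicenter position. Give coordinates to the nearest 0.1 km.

Circle about each station: (x − 36.9)² + (y + 37.4)² = 90.56²; (x + 8.8)² + (y + 49.7)² = 53.52²; (x + 44.0)² + (y + 3.9)² = 15.31².
Subtracting pairs of circle equations eliminates x²+y² and gives linear equations (the radical axes):
-91.4 x − 24.6 y = 5123.88
-161.8 x + 67.0 y = 7157.56
Solving the 2×2 system: x ≈ -51.4, y ≈ -17.3 km.

x ≈ -51.4 km, y ≈ -17.3 km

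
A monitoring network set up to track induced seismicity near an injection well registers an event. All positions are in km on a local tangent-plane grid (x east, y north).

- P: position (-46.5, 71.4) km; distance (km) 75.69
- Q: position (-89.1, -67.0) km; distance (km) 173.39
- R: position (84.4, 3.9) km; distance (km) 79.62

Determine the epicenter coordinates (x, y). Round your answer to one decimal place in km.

Circle about each station: (x + 46.5)² + (y − 71.4)² = 75.69²; (x + 89.1)² + (y + 67.0)² = 173.39²; (x − 84.4)² + (y − 3.9)² = 79.62².
Subtracting the P equation from the Q and R equations removes the quadratic terms:
-85.2 x − 276.8 y = -19167.52
261.8 x − 135.0 y = -732.01
Solving the 2×2 system: x ≈ 28.4, y ≈ 60.5 km.
Check against P (with the unrounded x, y): √((x + 46.5)²+(y − 71.4)²) = 75.69 ≈ 75.69 km. ✓

(28.4, 60.5)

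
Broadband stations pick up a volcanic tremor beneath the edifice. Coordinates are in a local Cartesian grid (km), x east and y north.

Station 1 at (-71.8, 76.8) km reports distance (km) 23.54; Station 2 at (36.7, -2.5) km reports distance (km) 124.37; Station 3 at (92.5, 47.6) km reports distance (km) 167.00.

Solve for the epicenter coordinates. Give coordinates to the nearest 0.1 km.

(-74.4, 53.4)

Circle about each station: (x + 71.8)² + (y − 76.8)² = 23.54²; (x − 36.7)² + (y + 2.5)² = 124.37²; (x − 92.5)² + (y − 47.6)² = 167.00².
Subtracting the Station 1 equation from the Station 2 and Station 3 equations removes the quadratic terms:
217.0 x − 158.6 y = -24614.11
328.6 x − 58.4 y = -27566.34
Solving the 2×2 system: x ≈ -74.4, y ≈ 53.4 km.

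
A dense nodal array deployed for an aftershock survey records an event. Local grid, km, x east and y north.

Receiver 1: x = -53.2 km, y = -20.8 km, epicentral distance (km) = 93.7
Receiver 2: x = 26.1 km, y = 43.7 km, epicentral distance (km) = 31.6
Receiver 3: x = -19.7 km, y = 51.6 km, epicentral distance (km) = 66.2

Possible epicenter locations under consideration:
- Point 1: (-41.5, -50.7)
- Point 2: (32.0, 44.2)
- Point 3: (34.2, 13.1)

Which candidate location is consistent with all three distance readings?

Point 3

For each candidate, compare |candidate − station| to the reported distance:
Point 1: residuals Receiver 1 61.6, Receiver 2 84.5, Receiver 3 38.4 → max 84.5 km
Point 2: residuals Receiver 1 13.5, Receiver 2 25.7, Receiver 3 14.0 → max 25.7 km
Point 3: residuals Receiver 1 0.0, Receiver 2 0.1, Receiver 3 0.0 → max 0.1 km
Only Point 3 has all residuals ≈ 0.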